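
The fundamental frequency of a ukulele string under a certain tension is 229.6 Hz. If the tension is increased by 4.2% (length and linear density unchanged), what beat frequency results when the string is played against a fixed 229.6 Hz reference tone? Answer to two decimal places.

For a string, f ∝ √T, so the new frequency is 229.6·√1.042 = 234.3720 Hz.
f_beat = |234.3720 − 229.6| = 4.77 Hz.

4.77 Hz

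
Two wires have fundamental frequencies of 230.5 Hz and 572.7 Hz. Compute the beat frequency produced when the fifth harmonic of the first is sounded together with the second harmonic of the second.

7.1 Hz

Fifth harmonic of the first: 5·230.5 = 1152.5 Hz.
Second harmonic of the second: 2·572.7 = 1145.4 Hz.
f_beat = |1152.5 − 1145.4| = 7.1 Hz.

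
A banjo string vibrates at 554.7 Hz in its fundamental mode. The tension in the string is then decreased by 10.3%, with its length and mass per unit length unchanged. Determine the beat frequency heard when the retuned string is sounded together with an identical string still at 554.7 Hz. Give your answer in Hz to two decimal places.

29.34 Hz

For a string, f ∝ √T, so the new frequency is 554.7·√0.897 = 525.3568 Hz.
f_beat = |525.3568 − 554.7| = 29.34 Hz.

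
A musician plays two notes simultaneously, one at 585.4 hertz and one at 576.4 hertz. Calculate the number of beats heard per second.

f_beat = |f₁ − f₂|.
|585.4 − 576.4| = 9 Hz.

9 Hz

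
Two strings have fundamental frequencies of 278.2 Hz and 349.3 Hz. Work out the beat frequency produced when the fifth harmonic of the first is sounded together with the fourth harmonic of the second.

6.2 Hz

Fifth harmonic of the first: 5·278.2 = 1391.0 Hz.
Fourth harmonic of the second: 4·349.3 = 1397.2 Hz.
f_beat = |1391.0 − 1397.2| = 6.2 Hz.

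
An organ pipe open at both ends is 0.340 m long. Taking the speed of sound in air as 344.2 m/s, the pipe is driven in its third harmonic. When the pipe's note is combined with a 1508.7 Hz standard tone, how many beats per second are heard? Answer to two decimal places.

9.83 Hz

Open pipe: f_n = n·v/(2L) = 3·344.2/(2·0.340) = 1518.5294 Hz.
f_beat = |1518.5294 − 1508.7| = 9.83 Hz.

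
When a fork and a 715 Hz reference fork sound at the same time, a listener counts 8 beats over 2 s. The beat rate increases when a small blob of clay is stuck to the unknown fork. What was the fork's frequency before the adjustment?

711 Hz

Beat frequency = 8/2 = 4 Hz.
|f − 715| = 4, so the fork was at either 711 Hz or 719 Hz.
Adding mass to a fork lowers its frequency; the adjustment lowers the fork's frequency.
The beat rate rose, so the adjustment moved the fork further from 715 Hz — it was already below the reference.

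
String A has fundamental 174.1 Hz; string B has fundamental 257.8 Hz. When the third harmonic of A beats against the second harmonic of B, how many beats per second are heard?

6.7 Hz

Third harmonic of the first: 3·174.1 = 522.3 Hz.
Second harmonic of the second: 2·257.8 = 515.6 Hz.
f_beat = |522.3 − 515.6| = 6.7 Hz.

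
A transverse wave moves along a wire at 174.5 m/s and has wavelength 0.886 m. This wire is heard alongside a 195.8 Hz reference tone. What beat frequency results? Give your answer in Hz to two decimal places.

1.15 Hz

Source frequency f = v/λ = 174.5/0.886 = 196.9526 Hz.
f_beat = |196.9526 − 195.8| = 1.15 Hz.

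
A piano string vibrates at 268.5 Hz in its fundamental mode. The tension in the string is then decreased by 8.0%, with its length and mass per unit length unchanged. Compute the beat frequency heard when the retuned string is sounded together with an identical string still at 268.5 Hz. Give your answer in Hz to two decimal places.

For a string, f ∝ √T, so the new frequency is 268.5·√0.920 = 257.5362 Hz.
f_beat = |257.5362 − 268.5| = 10.96 Hz.

10.96 Hz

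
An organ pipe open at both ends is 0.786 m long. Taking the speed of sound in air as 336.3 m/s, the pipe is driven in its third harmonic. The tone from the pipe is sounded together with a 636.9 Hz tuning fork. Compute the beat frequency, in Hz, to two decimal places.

Open pipe: f_n = n·v/(2L) = 3·336.3/(2·0.786) = 641.7939 Hz.
f_beat = |641.7939 − 636.9| = 4.89 Hz.

4.89 Hz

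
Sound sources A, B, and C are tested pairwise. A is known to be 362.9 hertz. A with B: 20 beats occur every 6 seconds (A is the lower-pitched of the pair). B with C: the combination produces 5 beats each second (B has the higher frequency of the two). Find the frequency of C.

A–B: Beat frequency = 20/6 = 3.3333 Hz.
B is above A, so f_B = 362.9 + 3.3333 = 366.2333 Hz.
C is below B, so f_C = 366.2333 − 5 = 361.2333 Hz.

361.2333 Hz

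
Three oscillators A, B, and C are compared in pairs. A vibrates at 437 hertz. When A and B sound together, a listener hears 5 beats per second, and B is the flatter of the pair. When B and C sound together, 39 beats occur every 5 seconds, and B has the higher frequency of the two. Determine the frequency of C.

424.2 Hz

B is below A, so f_B = 437 − 5 = 432 Hz.
B–C: Beat frequency = 39/5 = 7.8 Hz.
C is below B, so f_C = 432 − 7.8 = 424.2 Hz.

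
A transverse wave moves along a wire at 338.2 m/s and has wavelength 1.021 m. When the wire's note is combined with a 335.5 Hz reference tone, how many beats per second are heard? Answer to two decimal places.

4.26 Hz

Source frequency f = v/λ = 338.2/1.021 = 331.2439 Hz.
f_beat = |331.2439 − 335.5| = 4.26 Hz.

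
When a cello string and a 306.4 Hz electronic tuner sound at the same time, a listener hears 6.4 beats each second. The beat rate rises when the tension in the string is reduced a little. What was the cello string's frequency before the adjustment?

|f − 306.4| = 6.4, so the cello string was at either 300 Hz or 312.8 Hz.
Lower tension means lower frequency; the adjustment lowers the cello string's frequency.
The beat rate rose, so the adjustment moved the cello string further from 306.4 Hz — it was already below the reference.

300 Hz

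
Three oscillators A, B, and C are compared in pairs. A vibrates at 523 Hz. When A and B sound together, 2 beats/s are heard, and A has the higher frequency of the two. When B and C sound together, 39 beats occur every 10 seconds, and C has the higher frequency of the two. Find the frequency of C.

524.9 Hz

B is below A, so f_B = 523 − 2 = 521 Hz.
B–C: Beat frequency = 39/10 = 3.9 Hz.
C is above B, so f_C = 521 + 3.9 = 524.9 Hz.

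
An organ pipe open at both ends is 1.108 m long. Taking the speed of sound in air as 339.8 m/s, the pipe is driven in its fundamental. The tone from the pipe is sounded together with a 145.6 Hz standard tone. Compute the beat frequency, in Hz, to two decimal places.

Open pipe: f_n = n·v/(2L) = 1·339.8/(2·1.108) = 153.3394 Hz.
f_beat = |153.3394 − 145.6| = 7.74 Hz.

7.74 Hz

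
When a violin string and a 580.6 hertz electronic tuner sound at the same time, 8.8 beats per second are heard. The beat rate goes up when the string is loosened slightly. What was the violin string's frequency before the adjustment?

571.8 Hz

|f − 580.6| = 8.8, so the violin string was at either 571.8 Hz or 589.4 Hz.
Reducing tension lowers a string's frequency; the adjustment lowers the violin string's frequency.
The beat rate rose, so the adjustment moved the violin string further from 580.6 Hz — it was already below the reference.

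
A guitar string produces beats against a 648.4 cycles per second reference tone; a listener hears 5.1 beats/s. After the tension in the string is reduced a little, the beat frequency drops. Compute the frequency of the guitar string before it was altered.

653.5 Hz

|f − 648.4| = 5.1, so the guitar string was at either 643.3 Hz or 653.5 Hz.
Lower tension means lower frequency; the adjustment lowers the guitar string's frequency.
The beat rate fell, so the adjustment moved the guitar string toward 648.4 Hz — it must have started above the reference.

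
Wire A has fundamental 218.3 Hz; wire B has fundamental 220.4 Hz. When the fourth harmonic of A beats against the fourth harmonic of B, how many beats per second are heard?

8.4 Hz

Fourth harmonic of the first: 4·218.3 = 873.2 Hz.
Fourth harmonic of the second: 4·220.4 = 881.6 Hz.
f_beat = |873.2 − 881.6| = 8.4 Hz.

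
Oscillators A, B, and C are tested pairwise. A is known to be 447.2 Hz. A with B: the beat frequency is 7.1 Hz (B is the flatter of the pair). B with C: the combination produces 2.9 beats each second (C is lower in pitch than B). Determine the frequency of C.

437.2 Hz

B is below A, so f_B = 447.2 − 7.1 = 440.1 Hz.
C is below B, so f_C = 440.1 − 2.9 = 437.2 Hz.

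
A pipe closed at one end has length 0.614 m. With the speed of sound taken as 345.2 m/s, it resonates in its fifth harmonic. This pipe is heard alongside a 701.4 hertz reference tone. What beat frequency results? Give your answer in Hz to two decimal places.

1.37 Hz

Closed pipe (odd harmonics): f_n = n·v/(4L) = 5·345.2/(4·0.614) = 702.7687 Hz.
f_beat = |702.7687 − 701.4| = 1.37 Hz.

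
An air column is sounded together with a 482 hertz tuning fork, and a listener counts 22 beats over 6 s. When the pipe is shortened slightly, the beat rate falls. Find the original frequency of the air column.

Beat frequency = 22/6 = 3.6667 Hz.
|f − 482| = 3.6667, so the air column was at either 478.3333 Hz or 485.6667 Hz.
A shorter pipe has a higher fundamental; the adjustment raises the air column's frequency.
The beat rate fell, so the adjustment moved the air column toward 482 Hz — it must have started below the reference.

478.3333 Hz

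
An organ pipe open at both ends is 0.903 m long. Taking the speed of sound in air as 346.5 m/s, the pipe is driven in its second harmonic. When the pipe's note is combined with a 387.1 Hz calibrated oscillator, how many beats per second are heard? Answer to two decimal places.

3.38 Hz

Open pipe: f_n = n·v/(2L) = 2·346.5/(2·0.903) = 383.7209 Hz.
f_beat = |383.7209 − 387.1| = 3.38 Hz.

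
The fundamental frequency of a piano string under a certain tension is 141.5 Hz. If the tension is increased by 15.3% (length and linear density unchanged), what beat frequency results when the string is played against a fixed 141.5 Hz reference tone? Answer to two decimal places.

10.44 Hz

For a string, f ∝ √T, so the new frequency is 141.5·√1.153 = 151.9396 Hz.
f_beat = |151.9396 − 141.5| = 10.44 Hz.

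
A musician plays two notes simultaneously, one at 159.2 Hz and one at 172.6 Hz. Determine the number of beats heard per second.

Beats arise from superposition of two nearby frequencies; the beat rate is |f₁ − f₂|.
|159.2 − 172.6| = 13.4 Hz.

13.4 Hz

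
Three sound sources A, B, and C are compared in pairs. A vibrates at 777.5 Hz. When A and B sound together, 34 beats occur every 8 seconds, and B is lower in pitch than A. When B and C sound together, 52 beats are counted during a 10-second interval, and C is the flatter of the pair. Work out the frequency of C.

A–B: Beat frequency = 34/8 = 4.25 Hz.
B is below A, so f_B = 777.5 − 4.25 = 773.25 Hz.
B–C: Beat frequency = 52/10 = 5.2 Hz.
C is below B, so f_C = 773.25 − 5.2 = 768.05 Hz.

768.05 Hz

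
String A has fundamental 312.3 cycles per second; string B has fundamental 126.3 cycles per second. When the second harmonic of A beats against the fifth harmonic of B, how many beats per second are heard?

Second harmonic of the first: 2·312.3 = 624.6 Hz.
Fifth harmonic of the second: 5·126.3 = 631.5 Hz.
f_beat = |624.6 − 631.5| = 6.9 Hz.

6.9 Hz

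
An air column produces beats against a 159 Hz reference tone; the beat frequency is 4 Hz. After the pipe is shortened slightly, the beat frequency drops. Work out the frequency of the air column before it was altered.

155 Hz

|f − 159| = 4, so the air column was at either 155 Hz or 163 Hz.
A shorter pipe has a higher fundamental; the adjustment raises the air column's frequency.
The beat rate fell, so the adjustment moved the air column toward 159 Hz — it must have started below the reference.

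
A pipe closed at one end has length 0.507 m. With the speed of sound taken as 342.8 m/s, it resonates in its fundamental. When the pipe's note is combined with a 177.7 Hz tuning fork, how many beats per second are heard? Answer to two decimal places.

Closed pipe (odd harmonics): f_n = n·v/(4L) = 1·342.8/(4·0.507) = 169.0335 Hz.
f_beat = |169.0335 − 177.7| = 8.67 Hz.

8.67 Hz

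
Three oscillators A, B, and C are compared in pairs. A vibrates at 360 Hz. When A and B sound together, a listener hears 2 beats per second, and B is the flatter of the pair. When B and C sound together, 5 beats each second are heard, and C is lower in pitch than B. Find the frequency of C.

B is below A, so f_B = 360 − 2 = 358 Hz.
C is below B, so f_C = 358 − 5 = 353 Hz.

353 Hz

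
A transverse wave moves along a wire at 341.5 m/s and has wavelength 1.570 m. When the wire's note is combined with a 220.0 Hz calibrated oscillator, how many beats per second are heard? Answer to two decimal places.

Source frequency f = v/λ = 341.5/1.570 = 217.5159 Hz.
f_beat = |217.5159 − 220.0| = 2.48 Hz.

2.48 Hz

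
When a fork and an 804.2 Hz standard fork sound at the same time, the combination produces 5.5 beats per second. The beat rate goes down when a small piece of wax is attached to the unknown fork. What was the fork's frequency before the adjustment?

809.7 Hz

|f − 804.2| = 5.5, so the fork was at either 798.7 Hz or 809.7 Hz.
Loading a fork with wax lowers its frequency; the adjustment lowers the fork's frequency.
The beat rate fell, so the adjustment moved the fork toward 804.2 Hz — it must have started above the reference.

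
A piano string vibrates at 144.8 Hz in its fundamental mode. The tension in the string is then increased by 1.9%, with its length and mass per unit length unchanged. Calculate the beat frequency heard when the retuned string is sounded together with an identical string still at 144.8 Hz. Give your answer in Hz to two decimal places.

1.37 Hz

For a string, f ∝ √T, so the new frequency is 144.8·√1.019 = 146.1691 Hz.
f_beat = |146.1691 − 144.8| = 1.37 Hz.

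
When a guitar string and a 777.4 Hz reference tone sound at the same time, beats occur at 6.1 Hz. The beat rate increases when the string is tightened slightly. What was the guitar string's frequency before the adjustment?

783.5 Hz

|f − 777.4| = 6.1, so the guitar string was at either 771.3 Hz or 783.5 Hz.
Increasing tension raises a string's frequency; the adjustment raises the guitar string's frequency.
The beat rate rose, so the adjustment moved the guitar string further from 777.4 Hz — it was already above the reference.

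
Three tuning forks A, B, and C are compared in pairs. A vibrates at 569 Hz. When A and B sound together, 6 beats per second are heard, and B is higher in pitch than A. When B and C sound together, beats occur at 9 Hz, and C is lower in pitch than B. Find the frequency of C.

B is above A, so f_B = 569 + 6 = 575 Hz.
C is below B, so f_C = 575 − 9 = 566 Hz.

566 Hz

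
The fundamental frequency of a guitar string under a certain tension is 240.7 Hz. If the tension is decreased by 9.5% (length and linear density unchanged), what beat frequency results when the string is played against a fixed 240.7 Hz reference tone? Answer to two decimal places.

11.72 Hz

For a string, f ∝ √T, so the new frequency is 240.7·√0.905 = 228.9815 Hz.
f_beat = |228.9815 − 240.7| = 11.72 Hz.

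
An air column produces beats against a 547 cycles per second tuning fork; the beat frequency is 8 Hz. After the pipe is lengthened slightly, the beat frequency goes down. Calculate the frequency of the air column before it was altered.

555 Hz

|f − 547| = 8, so the air column was at either 539 Hz or 555 Hz.
A longer pipe has a lower fundamental; the adjustment lowers the air column's frequency.
The beat rate fell, so the adjustment moved the air column toward 547 Hz — it must have started above the reference.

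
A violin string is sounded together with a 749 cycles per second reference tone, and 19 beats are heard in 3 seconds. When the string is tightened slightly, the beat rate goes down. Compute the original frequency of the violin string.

742.6667 Hz

Beat frequency = 19/3 = 6.3333 Hz.
|f − 749| = 6.3333, so the violin string was at either 742.6667 Hz or 755.3333 Hz.
Increasing tension raises a string's frequency; the adjustment raises the violin string's frequency.
The beat rate fell, so the adjustment moved the violin string toward 749 Hz — it must have started below the reference.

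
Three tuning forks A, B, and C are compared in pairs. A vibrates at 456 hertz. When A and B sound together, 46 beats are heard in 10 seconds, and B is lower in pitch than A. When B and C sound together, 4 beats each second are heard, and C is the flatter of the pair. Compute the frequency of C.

A–B: Beat frequency = 46/10 = 4.6 Hz.
B is below A, so f_B = 456 − 4.6 = 451.4 Hz.
C is below B, so f_C = 451.4 − 4 = 447.4 Hz.

447.4 Hz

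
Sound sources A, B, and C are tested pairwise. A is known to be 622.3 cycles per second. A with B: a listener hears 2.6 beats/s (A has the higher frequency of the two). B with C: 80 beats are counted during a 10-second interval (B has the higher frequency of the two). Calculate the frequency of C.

611.7 Hz

B is below A, so f_B = 622.3 − 2.6 = 619.7 Hz.
B–C: Beat frequency = 80/10 = 8 Hz.
C is below B, so f_C = 619.7 − 8 = 611.7 Hz.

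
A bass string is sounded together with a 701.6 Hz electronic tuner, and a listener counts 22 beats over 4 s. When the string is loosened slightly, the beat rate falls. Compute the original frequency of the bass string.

Beat frequency = 22/4 = 5.5 Hz.
|f − 701.6| = 5.5, so the bass string was at either 696.1 Hz or 707.1 Hz.
Reducing tension lowers a string's frequency; the adjustment lowers the bass string's frequency.
The beat rate fell, so the adjustment moved the bass string toward 701.6 Hz — it must have started above the reference.

707.1 Hz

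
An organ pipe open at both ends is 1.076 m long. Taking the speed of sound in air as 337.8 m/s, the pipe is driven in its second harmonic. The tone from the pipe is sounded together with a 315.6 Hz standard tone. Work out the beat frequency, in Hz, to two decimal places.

1.66 Hz

Open pipe: f_n = n·v/(2L) = 2·337.8/(2·1.076) = 313.9405 Hz.
f_beat = |313.9405 − 315.6| = 1.66 Hz.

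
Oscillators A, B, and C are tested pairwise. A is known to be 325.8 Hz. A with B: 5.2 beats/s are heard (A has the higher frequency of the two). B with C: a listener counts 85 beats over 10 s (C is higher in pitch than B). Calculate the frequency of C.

329.1 Hz

B is below A, so f_B = 325.8 − 5.2 = 320.6 Hz.
B–C: Beat frequency = 85/10 = 8.5 Hz.
C is above B, so f_C = 320.6 + 8.5 = 329.1 Hz.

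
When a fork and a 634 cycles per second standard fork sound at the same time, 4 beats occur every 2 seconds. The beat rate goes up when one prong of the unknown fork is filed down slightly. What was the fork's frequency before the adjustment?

Beat frequency = 4/2 = 2 Hz.
|f − 634| = 2, so the fork was at either 632 Hz or 636 Hz.
Filing a prong removes mass and raises the fork's frequency; the adjustment raises the fork's frequency.
The beat rate rose, so the adjustment moved the fork further from 634 Hz — it was already above the reference.

636 Hz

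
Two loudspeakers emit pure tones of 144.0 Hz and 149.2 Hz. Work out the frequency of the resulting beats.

5.2 Hz

f_beat = |f₁ − f₂|.
|144.0 − 149.2| = 5.2 Hz.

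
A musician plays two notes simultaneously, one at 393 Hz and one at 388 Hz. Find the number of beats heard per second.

5 Hz

Beats arise from superposition of two nearby frequencies; the beat rate is |f₁ − f₂|.
|393 − 388| = 5 Hz.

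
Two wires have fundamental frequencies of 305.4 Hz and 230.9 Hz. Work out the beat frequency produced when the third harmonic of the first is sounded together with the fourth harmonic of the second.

Third harmonic of the first: 3·305.4 = 916.2 Hz.
Fourth harmonic of the second: 4·230.9 = 923.6 Hz.
f_beat = |916.2 − 923.6| = 7.4 Hz.

7.4 Hz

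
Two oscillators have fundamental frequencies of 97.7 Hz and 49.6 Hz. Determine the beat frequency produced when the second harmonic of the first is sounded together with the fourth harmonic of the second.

3.0 Hz

Second harmonic of the first: 2·97.7 = 195.4 Hz.
Fourth harmonic of the second: 4·49.6 = 198.4 Hz.
f_beat = |195.4 − 198.4| = 3.0 Hz.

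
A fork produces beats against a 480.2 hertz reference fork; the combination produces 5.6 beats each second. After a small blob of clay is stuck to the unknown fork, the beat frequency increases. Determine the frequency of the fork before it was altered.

|f − 480.2| = 5.6, so the fork was at either 474.6 Hz or 485.8 Hz.
Adding mass to a fork lowers its frequency; the adjustment lowers the fork's frequency.
The beat rate rose, so the adjustment moved the fork further from 480.2 Hz — it was already below the reference.

474.6 Hz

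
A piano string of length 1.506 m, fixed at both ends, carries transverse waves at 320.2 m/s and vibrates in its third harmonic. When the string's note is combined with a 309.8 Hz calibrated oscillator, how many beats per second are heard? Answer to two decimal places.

9.12 Hz

For a string fixed at both ends, f_n = n·v/(2L) = 3·320.2/(2·1.506) = 318.9243 Hz.
f_beat = |318.9243 − 309.8| = 9.12 Hz.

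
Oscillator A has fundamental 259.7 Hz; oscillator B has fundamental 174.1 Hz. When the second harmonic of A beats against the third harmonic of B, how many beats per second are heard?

Second harmonic of the first: 2·259.7 = 519.4 Hz.
Third harmonic of the second: 3·174.1 = 522.3 Hz.
f_beat = |519.4 − 522.3| = 2.9 Hz.

2.9 Hz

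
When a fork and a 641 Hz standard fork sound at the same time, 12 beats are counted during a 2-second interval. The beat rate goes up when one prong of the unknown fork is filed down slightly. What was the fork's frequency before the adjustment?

Beat frequency = 12/2 = 6 Hz.
|f − 641| = 6, so the fork was at either 635 Hz or 647 Hz.
Filing a prong removes mass and raises the fork's frequency; the adjustment raises the fork's frequency.
The beat rate rose, so the adjustment moved the fork further from 641 Hz — it was already above the reference.

647 Hz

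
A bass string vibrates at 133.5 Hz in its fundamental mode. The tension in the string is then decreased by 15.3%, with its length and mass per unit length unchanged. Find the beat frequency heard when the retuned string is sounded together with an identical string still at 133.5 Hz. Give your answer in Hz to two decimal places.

For a string, f ∝ √T, so the new frequency is 133.5·√0.847 = 122.8635 Hz.
f_beat = |122.8635 − 133.5| = 10.64 Hz.

10.64 Hz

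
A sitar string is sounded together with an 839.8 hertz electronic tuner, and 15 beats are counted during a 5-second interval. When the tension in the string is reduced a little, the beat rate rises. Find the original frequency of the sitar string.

Beat frequency = 15/5 = 3 Hz.
|f − 839.8| = 3, so the sitar string was at either 836.8 Hz or 842.8 Hz.
Lower tension means lower frequency; the adjustment lowers the sitar string's frequency.
The beat rate rose, so the adjustment moved the sitar string further from 839.8 Hz — it was already below the reference.

836.8 Hz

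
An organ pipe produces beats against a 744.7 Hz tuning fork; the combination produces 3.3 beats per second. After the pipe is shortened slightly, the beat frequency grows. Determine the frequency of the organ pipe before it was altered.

748 Hz

|f − 744.7| = 3.3, so the organ pipe was at either 741.4 Hz or 748 Hz.
A shorter pipe has a higher fundamental; the adjustment raises the organ pipe's frequency.
The beat rate rose, so the adjustment moved the organ pipe further from 744.7 Hz — it was already above the reference.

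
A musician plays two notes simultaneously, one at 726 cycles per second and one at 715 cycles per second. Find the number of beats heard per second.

11 Hz

f_beat = |f₁ − f₂|.
|726 − 715| = 11 Hz.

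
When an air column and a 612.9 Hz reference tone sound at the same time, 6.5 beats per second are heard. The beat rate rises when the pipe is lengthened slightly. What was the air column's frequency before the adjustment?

|f − 612.9| = 6.5, so the air column was at either 606.4 Hz or 619.4 Hz.
A longer pipe has a lower fundamental; the adjustment lowers the air column's frequency.
The beat rate rose, so the adjustment moved the air column further from 612.9 Hz — it was already below the reference.

606.4 Hz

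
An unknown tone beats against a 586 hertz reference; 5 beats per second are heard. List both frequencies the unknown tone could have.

581 Hz or 591 Hz

|f − 586| = 5, so f = 586 ± 5.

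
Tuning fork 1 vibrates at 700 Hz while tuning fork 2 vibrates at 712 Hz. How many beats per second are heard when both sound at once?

The beat frequency equals the magnitude of the frequency difference.
|700 − 712| = 12 Hz.

12 Hz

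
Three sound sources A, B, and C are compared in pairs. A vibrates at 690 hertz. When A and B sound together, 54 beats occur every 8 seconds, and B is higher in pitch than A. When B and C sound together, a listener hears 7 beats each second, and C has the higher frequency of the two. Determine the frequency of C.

703.75 Hz

A–B: Beat frequency = 54/8 = 6.75 Hz.
B is above A, so f_B = 690 + 6.75 = 696.75 Hz.
C is above B, so f_C = 696.75 + 7 = 703.75 Hz.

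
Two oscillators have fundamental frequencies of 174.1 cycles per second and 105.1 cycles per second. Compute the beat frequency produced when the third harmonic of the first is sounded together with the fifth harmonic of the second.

3.2 Hz

Third harmonic of the first: 3·174.1 = 522.3 Hz.
Fifth harmonic of the second: 5·105.1 = 525.5 Hz.
f_beat = |522.3 − 525.5| = 3.2 Hz.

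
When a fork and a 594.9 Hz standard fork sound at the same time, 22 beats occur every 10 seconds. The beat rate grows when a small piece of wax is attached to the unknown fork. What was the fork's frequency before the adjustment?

Beat frequency = 22/10 = 2.2 Hz.
|f − 594.9| = 2.2, so the fork was at either 592.7 Hz or 597.1 Hz.
Loading a fork with wax lowers its frequency; the adjustment lowers the fork's frequency.
The beat rate rose, so the adjustment moved the fork further from 594.9 Hz — it was already below the reference.

592.7 Hz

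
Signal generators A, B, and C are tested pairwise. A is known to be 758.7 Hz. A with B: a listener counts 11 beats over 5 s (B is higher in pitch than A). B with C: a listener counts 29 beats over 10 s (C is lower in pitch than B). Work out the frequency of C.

A–B: Beat frequency = 11/5 = 2.2 Hz.
B is above A, so f_B = 758.7 + 2.2 = 760.9 Hz.
B–C: Beat frequency = 29/10 = 2.9 Hz.
C is below B, so f_C = 760.9 − 2.9 = 758 Hz.

758 Hz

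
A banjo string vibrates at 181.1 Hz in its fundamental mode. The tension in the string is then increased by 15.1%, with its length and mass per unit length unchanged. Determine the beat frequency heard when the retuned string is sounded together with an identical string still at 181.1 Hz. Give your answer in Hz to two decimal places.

For a string, f ∝ √T, so the new frequency is 181.1·√1.151 = 194.2925 Hz.
f_beat = |194.2925 − 181.1| = 13.19 Hz.

13.19 Hz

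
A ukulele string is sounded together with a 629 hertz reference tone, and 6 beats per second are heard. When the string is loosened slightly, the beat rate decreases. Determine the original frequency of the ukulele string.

635 Hz

|f − 629| = 6, so the ukulele string was at either 623 Hz or 635 Hz.
Reducing tension lowers a string's frequency; the adjustment lowers the ukulele string's frequency.
The beat rate fell, so the adjustment moved the ukulele string toward 629 Hz — it must have started above the reference.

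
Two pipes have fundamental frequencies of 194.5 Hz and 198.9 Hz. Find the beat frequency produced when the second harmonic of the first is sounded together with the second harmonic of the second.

8.8 Hz

Second harmonic of the first: 2·194.5 = 389.0 Hz.
Second harmonic of the second: 2·198.9 = 397.8 Hz.
f_beat = |389.0 − 397.8| = 8.8 Hz.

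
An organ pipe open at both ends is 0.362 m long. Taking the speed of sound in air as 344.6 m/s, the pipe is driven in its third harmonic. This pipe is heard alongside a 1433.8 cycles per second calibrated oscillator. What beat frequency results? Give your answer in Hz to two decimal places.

5.90 Hz

Open pipe: f_n = n·v/(2L) = 3·344.6/(2·0.362) = 1427.9006 Hz.
f_beat = |1427.9006 − 1433.8| = 5.90 Hz.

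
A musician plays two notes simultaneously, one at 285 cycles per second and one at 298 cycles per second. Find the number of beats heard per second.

13 Hz

f_beat = |f₁ − f₂|.
|285 − 298| = 13 Hz.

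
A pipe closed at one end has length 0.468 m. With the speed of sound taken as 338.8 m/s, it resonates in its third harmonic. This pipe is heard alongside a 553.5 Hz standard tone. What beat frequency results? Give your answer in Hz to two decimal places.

10.55 Hz

Closed pipe (odd harmonics): f_n = n·v/(4L) = 3·338.8/(4·0.468) = 542.9487 Hz.
f_beat = |542.9487 − 553.5| = 10.55 Hz.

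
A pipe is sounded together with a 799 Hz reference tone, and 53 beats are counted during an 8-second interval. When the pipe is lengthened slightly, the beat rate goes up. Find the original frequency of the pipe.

792.375 Hz

Beat frequency = 53/8 = 6.625 Hz.
|f − 799| = 6.625, so the pipe was at either 792.375 Hz or 805.625 Hz.
A longer pipe has a lower fundamental; the adjustment lowers the pipe's frequency.
The beat rate rose, so the adjustment moved the pipe further from 799 Hz — it was already below the reference.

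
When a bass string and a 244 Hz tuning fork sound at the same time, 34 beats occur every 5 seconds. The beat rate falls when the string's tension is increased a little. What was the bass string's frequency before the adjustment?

Beat frequency = 34/5 = 6.8 Hz.
|f − 244| = 6.8, so the bass string was at either 237.2 Hz or 250.8 Hz.
Higher tension means higher frequency; the adjustment raises the bass string's frequency.
The beat rate fell, so the adjustment moved the bass string toward 244 Hz — it must have started below the reference.

237.2 Hz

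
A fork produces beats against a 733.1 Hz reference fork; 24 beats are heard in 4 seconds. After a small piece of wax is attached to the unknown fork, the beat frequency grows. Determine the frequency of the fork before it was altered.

Beat frequency = 24/4 = 6 Hz.
|f − 733.1| = 6, so the fork was at either 727.1 Hz or 739.1 Hz.
Loading a fork with wax lowers its frequency; the adjustment lowers the fork's frequency.
The beat rate rose, so the adjustment moved the fork further from 733.1 Hz — it was already below the reference.

727.1 Hz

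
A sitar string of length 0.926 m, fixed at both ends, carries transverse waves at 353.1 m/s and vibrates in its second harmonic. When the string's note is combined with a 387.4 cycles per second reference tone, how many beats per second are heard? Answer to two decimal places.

For a string fixed at both ends, f_n = n·v/(2L) = 2·353.1/(2·0.926) = 381.3175 Hz.
f_beat = |381.3175 − 387.4| = 6.08 Hz.

6.08 Hz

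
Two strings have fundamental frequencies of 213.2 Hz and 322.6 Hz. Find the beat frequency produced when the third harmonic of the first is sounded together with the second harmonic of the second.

5.6 Hz

Third harmonic of the first: 3·213.2 = 639.6 Hz.
Second harmonic of the second: 2·322.6 = 645.2 Hz.
f_beat = |639.6 − 645.2| = 5.6 Hz.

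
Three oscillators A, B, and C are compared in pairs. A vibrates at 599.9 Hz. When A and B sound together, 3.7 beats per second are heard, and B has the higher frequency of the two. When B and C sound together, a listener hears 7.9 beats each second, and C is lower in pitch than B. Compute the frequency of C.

B is above A, so f_B = 599.9 + 3.7 = 603.6 Hz.
C is below B, so f_C = 603.6 − 7.9 = 595.7 Hz.

595.7 Hz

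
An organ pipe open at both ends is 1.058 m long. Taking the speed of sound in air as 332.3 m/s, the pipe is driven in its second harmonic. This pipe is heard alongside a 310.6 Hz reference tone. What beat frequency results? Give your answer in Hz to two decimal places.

Open pipe: f_n = n·v/(2L) = 2·332.3/(2·1.058) = 314.0832 Hz.
f_beat = |314.0832 − 310.6| = 3.48 Hz.

3.48 Hz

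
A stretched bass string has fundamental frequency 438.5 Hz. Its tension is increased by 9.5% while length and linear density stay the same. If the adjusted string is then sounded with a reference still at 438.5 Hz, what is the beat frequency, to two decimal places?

20.36 Hz

For a string, f ∝ √T, so the new frequency is 438.5·√1.095 = 458.8563 Hz.
f_beat = |458.8563 − 438.5| = 20.36 Hz.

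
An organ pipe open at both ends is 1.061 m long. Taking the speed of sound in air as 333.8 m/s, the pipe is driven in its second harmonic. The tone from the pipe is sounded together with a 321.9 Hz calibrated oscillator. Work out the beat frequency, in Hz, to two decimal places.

Open pipe: f_n = n·v/(2L) = 2·333.8/(2·1.061) = 314.6089 Hz.
f_beat = |314.6089 − 321.9| = 7.29 Hz.

7.29 Hz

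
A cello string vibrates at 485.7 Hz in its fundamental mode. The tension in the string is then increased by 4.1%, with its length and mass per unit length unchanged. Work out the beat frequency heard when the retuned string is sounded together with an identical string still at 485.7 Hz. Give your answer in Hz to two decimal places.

For a string, f ∝ √T, so the new frequency is 485.7·√1.041 = 495.5568 Hz.
f_beat = |495.5568 − 485.7| = 9.86 Hz.

9.86 Hz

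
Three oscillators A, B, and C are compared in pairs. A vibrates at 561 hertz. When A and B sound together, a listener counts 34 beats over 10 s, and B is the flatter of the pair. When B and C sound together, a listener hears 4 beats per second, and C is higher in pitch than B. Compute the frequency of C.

A–B: Beat frequency = 34/10 = 3.4 Hz.
B is below A, so f_B = 561 − 3.4 = 557.6 Hz.
C is above B, so f_C = 557.6 + 4 = 561.6 Hz.

561.6 Hz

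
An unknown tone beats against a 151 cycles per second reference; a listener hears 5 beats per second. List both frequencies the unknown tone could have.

|f − 151| = 5, so f = 151 ± 5.

146 Hz or 156 Hz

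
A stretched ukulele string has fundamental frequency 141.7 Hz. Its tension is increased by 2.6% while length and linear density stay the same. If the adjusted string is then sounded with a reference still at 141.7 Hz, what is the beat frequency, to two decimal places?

For a string, f ∝ √T, so the new frequency is 141.7·√1.026 = 143.5303 Hz.
f_beat = |143.5303 − 141.7| = 1.83 Hz.

1.83 Hz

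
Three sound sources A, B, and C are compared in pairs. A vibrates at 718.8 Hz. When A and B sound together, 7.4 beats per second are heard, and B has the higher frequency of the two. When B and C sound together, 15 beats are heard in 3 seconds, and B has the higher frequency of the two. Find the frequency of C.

721.2 Hz

B is above A, so f_B = 718.8 + 7.4 = 726.2 Hz.
B–C: Beat frequency = 15/3 = 5 Hz.
C is below B, so f_C = 726.2 − 5 = 721.2 Hz.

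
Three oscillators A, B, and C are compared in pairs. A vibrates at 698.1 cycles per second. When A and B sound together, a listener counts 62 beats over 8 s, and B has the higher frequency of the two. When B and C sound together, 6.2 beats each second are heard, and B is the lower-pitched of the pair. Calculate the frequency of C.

A–B: Beat frequency = 62/8 = 7.75 Hz.
B is above A, so f_B = 698.1 + 7.75 = 705.85 Hz.
C is above B, so f_C = 705.85 + 6.2 = 712.05 Hz.

712.05 Hz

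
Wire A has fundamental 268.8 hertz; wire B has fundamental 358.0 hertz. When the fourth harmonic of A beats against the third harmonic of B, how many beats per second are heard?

1.2 Hz

Fourth harmonic of the first: 4·268.8 = 1075.2 Hz.
Third harmonic of the second: 3·358.0 = 1074.0 Hz.
f_beat = |1075.2 − 1074.0| = 1.2 Hz.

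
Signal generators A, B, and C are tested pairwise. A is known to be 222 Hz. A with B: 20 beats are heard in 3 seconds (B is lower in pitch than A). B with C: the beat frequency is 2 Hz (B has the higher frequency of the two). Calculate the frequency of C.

A–B: Beat frequency = 20/3 = 6.6667 Hz.
B is below A, so f_B = 222 − 6.6667 = 215.3333 Hz.
C is below B, so f_C = 215.3333 − 2 = 213.3333 Hz.

213.3333 Hz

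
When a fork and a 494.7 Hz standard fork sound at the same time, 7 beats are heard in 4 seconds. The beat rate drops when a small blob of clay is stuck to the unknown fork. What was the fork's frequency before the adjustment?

Beat frequency = 7/4 = 1.75 Hz.
|f − 494.7| = 1.75, so the fork was at either 492.95 Hz or 496.45 Hz.
Adding mass to a fork lowers its frequency; the adjustment lowers the fork's frequency.
The beat rate fell, so the adjustment moved the fork toward 494.7 Hz — it must have started above the reference.

496.45 Hz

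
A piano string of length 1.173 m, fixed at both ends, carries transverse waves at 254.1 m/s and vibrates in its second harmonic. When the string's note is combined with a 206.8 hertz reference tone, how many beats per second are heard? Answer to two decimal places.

For a string fixed at both ends, f_n = n·v/(2L) = 2·254.1/(2·1.173) = 216.6240 Hz.
f_beat = |216.6240 − 206.8| = 9.82 Hz.

9.82 Hz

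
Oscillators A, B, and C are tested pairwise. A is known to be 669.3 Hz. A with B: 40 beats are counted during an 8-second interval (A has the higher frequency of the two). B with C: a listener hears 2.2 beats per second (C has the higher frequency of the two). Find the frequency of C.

666.5 Hz

A–B: Beat frequency = 40/8 = 5 Hz.
B is below A, so f_B = 669.3 − 5 = 664.3 Hz.
C is above B, so f_C = 664.3 + 2.2 = 666.5 Hz.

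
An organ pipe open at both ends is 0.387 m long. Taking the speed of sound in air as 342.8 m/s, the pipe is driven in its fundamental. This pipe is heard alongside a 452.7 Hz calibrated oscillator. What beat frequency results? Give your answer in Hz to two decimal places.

9.81 Hz

Open pipe: f_n = n·v/(2L) = 1·342.8/(2·0.387) = 442.8941 Hz.
f_beat = |442.8941 − 452.7| = 9.81 Hz.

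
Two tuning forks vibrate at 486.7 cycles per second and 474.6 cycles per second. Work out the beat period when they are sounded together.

0.083 s

f_beat = |486.7 − 474.6| = 12.1 Hz.
Beat period T = 1 / f_beat = 1 / 12.1 s.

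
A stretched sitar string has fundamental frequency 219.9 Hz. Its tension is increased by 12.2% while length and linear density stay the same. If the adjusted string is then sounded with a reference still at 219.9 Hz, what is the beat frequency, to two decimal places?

For a string, f ∝ √T, so the new frequency is 219.9·√1.122 = 232.9280 Hz.
f_beat = |232.9280 − 219.9| = 13.03 Hz.

13.03 Hz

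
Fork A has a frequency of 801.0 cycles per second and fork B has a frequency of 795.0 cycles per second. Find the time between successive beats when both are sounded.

f_beat = |801.0 − 795.0| = 6 Hz.
Beat period T = 1 / f_beat = 1 / 6 s.

0.167 s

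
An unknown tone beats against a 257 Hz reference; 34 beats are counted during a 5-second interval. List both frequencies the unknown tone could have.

Beat frequency = 34/5 = 6.8 Hz.
|f − 257| = 6.8, so f = 257 ± 6.8.

250.2 Hz or 263.8 Hz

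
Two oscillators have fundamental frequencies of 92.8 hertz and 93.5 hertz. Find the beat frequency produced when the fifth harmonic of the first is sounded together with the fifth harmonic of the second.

3.5 Hz

Fifth harmonic of the first: 5·92.8 = 464.0 Hz.
Fifth harmonic of the second: 5·93.5 = 467.5 Hz.
f_beat = |464.0 − 467.5| = 3.5 Hz.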